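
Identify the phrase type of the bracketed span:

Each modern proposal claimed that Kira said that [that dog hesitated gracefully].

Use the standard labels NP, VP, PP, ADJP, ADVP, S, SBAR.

The span is built around the head "hesitated" — a clause (S).

S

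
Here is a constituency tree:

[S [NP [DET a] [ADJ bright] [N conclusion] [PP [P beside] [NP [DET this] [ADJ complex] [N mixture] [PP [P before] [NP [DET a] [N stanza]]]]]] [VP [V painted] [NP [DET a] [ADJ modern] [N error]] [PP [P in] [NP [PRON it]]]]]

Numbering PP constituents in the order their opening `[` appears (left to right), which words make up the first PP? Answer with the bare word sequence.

The PP opening brackets appear, in order, over: "beside this complex mixture before a stanza"; "before a stanza"; "in it". The first one spans "beside this complex mixture before a stanza".

beside this complex mixture before a stanza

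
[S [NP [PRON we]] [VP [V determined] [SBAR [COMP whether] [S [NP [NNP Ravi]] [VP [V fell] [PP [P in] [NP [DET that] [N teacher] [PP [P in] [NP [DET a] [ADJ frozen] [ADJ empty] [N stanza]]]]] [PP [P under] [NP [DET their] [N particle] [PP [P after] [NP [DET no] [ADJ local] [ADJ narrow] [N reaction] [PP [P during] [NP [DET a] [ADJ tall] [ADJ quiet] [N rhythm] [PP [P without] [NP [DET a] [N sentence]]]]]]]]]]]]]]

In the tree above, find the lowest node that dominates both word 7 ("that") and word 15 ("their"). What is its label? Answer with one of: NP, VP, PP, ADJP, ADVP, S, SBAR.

VP

Both words fall inside [VP fell in that teacher in a frozen empty stanza under their particle after no local narrow reaction during a tall quiet rhythm without a sentence] (words 5–29), and no smaller constituent contains them both. Label: VP.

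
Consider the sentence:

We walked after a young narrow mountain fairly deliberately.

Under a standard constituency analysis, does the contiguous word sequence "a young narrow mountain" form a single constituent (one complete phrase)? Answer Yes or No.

These words form the whole noun phrase headed by "mountain", so yes — one constituent.

Yes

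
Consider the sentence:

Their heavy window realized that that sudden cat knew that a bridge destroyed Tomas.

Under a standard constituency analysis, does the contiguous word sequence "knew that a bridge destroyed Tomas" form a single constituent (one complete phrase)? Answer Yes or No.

The sequence corresponds to a single VP node — the verb phrase "knew that a bridge destroyed Tomas".

Yes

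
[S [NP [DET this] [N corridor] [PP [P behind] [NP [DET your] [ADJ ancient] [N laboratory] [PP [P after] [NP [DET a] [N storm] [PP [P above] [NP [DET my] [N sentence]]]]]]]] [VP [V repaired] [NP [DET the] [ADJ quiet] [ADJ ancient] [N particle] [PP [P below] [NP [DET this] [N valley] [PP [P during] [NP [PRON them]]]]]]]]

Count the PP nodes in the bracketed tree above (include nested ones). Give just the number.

Listing each PP by its span: [PP behind your ancient laboratory after a storm above my sentence]; [PP after a storm above my sentence]; [PP above my sentence]; [PP below this valley during them]; [PP during them] — that makes 5.

5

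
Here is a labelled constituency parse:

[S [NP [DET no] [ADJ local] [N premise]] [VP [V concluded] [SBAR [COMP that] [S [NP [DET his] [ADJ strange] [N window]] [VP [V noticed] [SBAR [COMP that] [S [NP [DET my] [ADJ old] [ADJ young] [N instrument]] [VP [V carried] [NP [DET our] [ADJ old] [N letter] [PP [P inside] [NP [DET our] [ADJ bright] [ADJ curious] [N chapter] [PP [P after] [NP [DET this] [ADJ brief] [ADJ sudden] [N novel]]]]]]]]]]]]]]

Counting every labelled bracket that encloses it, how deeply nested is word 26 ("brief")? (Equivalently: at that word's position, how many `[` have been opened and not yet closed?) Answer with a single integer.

14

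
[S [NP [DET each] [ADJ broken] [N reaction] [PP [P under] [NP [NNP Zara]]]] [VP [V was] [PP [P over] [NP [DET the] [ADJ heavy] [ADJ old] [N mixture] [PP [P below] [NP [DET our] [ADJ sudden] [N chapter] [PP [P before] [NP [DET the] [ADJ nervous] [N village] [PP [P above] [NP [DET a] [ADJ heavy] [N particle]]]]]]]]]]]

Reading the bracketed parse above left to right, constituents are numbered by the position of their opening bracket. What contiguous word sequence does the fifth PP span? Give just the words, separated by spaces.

above a heavy particle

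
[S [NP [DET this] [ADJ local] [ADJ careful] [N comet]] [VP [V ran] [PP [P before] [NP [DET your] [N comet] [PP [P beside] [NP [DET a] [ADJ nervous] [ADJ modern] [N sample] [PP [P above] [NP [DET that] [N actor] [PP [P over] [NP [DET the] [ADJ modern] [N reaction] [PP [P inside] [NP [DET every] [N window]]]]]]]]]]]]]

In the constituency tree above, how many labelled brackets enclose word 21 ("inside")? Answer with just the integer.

12

The word sits inside P, which is inside PP, inside NP, inside PP, inside NP, inside PP, inside NP, inside PP, inside NP, inside PP, inside VP, inside S — 12 brackets in all.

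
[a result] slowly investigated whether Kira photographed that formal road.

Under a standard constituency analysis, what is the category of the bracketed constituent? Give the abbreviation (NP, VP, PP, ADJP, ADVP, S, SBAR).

NP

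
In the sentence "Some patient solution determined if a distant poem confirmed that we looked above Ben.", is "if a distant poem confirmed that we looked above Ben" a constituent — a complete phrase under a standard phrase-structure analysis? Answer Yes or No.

Yes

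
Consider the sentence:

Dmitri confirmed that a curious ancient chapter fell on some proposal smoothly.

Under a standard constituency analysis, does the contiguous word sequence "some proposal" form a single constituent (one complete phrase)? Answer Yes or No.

The sequence corresponds to a single NP node — the noun phrase "some proposal".

Yes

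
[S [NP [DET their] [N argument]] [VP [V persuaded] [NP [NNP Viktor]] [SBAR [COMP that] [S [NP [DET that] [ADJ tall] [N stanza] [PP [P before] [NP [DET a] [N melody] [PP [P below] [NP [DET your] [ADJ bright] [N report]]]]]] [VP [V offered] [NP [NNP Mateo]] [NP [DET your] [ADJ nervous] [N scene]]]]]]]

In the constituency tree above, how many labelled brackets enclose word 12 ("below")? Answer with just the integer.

9

Counting open brackets not yet closed at "below": [S [VP [SBAR [S [NP [PP [NP [PP [P = 9.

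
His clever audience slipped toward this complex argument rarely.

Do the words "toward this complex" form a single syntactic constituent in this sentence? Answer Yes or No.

No

"toward" belongs to the preposition "toward" while "complex" belongs to the noun phrase "this complex argument"; a span that runs across that boundary is not a single phrase.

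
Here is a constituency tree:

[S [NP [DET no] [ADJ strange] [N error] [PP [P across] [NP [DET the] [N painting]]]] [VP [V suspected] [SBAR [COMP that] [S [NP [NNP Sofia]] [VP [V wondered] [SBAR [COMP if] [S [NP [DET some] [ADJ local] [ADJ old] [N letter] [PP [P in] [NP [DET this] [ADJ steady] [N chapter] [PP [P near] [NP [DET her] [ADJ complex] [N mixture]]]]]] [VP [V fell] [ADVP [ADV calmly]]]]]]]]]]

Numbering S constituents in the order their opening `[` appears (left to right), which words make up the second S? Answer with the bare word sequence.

Opening `[S` markers occur at word positions 1, 9, 12; the second of these opens the constituent [S Sofia wondered if some local old letter in this steady chapter near her complex mixture fell calmly].

Sofia wondered if some local old letter in this steady chapter near her complex mixture fell calmly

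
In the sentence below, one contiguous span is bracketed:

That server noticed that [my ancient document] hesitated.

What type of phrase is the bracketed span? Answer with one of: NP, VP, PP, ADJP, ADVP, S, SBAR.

The bracketed span "my ancient document" is headed by "document", making it a noun phrase (NP).

NP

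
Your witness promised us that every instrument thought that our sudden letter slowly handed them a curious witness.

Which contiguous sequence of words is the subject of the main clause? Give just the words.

In the main clause the verb is "promised"; the NP preceding it, "your witness", is the subject.

your witness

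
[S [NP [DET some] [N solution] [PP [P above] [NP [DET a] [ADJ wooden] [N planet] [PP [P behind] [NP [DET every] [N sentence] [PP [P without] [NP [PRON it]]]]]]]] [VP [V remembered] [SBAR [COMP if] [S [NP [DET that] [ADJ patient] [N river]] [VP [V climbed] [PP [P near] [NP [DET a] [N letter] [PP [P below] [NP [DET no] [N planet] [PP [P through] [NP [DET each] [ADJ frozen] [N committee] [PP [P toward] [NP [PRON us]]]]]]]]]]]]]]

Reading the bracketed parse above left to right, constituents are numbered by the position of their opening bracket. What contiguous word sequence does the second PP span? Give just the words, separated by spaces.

behind every sentence without it

Opening `[PP` markers occur at word positions 3, 7, 10, 18, 21, 24, 28; the second of these opens the constituent [PP behind every sentence without it].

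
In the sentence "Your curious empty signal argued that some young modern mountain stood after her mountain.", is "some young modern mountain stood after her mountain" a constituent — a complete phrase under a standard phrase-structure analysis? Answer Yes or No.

Yes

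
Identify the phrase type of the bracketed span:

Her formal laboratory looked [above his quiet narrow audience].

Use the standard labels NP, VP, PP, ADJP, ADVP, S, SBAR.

PP

The bracketed span "above his quiet narrow audience" is headed by "above", making it a prepositional phrase (PP).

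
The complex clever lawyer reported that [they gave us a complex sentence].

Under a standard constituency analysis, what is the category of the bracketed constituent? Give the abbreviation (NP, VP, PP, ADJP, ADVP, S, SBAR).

S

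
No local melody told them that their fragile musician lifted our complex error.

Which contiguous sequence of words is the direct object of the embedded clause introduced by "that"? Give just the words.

our complex error

Within the embedded clause introduced by "that", the direct object of "lifted" is "our complex error".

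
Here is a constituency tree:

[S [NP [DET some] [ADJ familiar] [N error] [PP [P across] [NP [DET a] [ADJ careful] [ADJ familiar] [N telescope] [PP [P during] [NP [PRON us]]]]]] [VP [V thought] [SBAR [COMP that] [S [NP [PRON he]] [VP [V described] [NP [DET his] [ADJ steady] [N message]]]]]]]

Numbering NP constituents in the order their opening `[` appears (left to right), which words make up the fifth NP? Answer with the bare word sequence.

his steady message

The NP opening brackets appear, in order, over: "some familiar error across a careful familiar telescope during us"; "a careful familiar telescope during us"; "us"; "he"; "his steady message". The fifth one spans "his steady message".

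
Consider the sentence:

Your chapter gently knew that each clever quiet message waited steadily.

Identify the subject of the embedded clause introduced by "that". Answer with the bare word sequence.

The subject of the embedded clause introduced by "that" is the NP immediately before the verb "waited": "each clever quiet message".

each clever quiet message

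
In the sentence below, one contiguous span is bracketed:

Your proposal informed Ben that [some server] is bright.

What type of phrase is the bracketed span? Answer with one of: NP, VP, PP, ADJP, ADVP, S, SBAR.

The span is built around the noun "server" — a noun phrase (NP).

NP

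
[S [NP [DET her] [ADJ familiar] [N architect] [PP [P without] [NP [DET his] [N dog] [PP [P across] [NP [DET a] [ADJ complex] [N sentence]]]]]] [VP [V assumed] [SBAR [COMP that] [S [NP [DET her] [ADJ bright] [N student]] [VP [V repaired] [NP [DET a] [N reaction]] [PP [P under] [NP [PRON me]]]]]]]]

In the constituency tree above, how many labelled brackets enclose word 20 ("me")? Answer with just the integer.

8

Counting open brackets not yet closed at "me": [S [VP [SBAR [S [VP [PP [NP [PRON = 8.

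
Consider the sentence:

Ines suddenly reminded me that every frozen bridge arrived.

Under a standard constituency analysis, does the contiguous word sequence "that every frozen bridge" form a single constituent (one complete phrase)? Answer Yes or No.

No

The smallest constituent containing the whole sequence is the subordinate clause [SBAR that every frozen bridge arrived], but the sequence is only part of it — it straddles the boundary between complementizer "that" and clause "every frozen bridge arrived".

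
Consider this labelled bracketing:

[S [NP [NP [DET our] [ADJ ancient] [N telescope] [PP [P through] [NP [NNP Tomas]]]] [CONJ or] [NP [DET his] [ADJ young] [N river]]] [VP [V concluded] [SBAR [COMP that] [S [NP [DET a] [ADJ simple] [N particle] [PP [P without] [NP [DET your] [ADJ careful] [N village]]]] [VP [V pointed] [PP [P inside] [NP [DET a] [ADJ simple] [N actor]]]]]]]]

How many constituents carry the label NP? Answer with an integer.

7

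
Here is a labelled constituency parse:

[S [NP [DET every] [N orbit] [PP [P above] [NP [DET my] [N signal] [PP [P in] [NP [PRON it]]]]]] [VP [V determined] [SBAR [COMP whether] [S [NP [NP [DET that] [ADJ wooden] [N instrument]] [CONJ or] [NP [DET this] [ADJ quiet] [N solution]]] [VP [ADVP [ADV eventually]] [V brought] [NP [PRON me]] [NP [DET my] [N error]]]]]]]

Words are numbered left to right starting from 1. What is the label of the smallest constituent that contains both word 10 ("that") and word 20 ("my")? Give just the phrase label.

S

The smallest bracket enclosing both words is [S that wooden instrument or this quiet solution eventually brought me my error], so the label is S.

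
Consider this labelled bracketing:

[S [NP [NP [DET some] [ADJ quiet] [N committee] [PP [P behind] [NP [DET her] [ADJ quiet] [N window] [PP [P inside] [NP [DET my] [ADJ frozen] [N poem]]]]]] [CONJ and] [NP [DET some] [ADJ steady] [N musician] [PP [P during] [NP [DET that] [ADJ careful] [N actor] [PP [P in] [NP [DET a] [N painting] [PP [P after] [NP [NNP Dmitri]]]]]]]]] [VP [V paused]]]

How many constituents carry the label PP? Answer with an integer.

5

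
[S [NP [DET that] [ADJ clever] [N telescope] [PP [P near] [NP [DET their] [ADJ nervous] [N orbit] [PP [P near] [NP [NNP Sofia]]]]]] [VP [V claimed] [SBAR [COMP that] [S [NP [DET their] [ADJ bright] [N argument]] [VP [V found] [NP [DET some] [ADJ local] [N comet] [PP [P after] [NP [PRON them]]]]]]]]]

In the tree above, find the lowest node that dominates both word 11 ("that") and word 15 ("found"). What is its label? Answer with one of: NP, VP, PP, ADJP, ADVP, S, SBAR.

Word 11 lies under S → VP → SBAR → COMP; word 15 lies under S → VP → SBAR → S → VP → V. The lowest shared node is the SBAR.

SBAR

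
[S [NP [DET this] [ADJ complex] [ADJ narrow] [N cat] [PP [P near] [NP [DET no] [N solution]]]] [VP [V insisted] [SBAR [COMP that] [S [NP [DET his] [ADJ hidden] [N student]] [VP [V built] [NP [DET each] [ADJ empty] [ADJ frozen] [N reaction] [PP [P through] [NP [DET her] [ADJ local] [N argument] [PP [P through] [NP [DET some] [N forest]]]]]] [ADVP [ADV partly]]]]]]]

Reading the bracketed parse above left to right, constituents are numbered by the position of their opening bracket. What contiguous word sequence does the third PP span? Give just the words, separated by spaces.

through some forest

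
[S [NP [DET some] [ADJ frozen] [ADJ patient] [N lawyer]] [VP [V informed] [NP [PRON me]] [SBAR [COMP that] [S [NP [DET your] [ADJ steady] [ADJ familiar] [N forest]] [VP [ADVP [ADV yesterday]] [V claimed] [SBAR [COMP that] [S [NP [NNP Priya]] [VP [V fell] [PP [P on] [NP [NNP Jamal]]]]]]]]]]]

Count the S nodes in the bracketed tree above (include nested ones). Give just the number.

3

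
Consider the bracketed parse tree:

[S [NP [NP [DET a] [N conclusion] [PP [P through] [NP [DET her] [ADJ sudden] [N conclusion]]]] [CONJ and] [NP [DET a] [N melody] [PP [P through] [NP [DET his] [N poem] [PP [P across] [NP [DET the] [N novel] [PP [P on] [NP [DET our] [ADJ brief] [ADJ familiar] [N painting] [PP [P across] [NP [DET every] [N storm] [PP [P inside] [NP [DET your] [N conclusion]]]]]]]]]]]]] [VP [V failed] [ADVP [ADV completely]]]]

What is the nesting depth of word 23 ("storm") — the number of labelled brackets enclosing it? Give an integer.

Counting open brackets not yet closed at "storm": [S [NP [NP [PP [NP [PP [NP [PP [NP [PP [NP [N = 12.

12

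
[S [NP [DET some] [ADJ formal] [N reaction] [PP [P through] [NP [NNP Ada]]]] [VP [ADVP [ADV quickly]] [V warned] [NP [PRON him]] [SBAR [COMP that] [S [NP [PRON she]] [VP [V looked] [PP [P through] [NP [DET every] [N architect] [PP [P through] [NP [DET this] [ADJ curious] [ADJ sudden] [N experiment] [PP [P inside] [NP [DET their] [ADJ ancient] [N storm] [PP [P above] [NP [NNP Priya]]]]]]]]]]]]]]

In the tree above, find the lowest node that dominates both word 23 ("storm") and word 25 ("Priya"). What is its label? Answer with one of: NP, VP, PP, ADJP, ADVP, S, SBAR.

NP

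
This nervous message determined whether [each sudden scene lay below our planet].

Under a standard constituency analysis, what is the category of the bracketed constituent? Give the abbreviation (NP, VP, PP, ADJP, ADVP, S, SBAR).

S

The span is built around the head "lay" — a clause (S).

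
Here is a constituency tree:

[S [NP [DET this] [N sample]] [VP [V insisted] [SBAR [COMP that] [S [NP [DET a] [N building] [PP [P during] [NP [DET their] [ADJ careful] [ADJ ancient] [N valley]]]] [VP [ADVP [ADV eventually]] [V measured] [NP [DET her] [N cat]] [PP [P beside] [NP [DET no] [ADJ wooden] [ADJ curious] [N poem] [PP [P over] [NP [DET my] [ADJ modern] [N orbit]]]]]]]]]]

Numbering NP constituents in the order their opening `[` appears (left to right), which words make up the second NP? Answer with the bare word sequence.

Opening `[NP` markers occur at word positions 1, 5, 8, 14, 17, 22; the second of these opens the constituent [NP a building during their careful ancient valley].

a building during their careful ancient valley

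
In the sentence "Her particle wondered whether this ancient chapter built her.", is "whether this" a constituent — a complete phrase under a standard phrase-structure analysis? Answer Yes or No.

No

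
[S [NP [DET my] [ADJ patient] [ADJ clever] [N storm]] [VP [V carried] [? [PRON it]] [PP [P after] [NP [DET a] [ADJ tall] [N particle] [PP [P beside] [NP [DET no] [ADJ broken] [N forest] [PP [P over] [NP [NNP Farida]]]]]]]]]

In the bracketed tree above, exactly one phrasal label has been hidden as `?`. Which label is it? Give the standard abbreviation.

NP

The `?` node immediately contains: PRON 'it'. That is the internal structure of a noun phrase, so the label is NP.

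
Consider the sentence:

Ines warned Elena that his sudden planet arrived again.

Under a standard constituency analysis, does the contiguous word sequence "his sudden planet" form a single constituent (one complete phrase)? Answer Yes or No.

Yes

"his sudden planet" is exactly the noun phrase [NP his sudden planet], a complete constituent.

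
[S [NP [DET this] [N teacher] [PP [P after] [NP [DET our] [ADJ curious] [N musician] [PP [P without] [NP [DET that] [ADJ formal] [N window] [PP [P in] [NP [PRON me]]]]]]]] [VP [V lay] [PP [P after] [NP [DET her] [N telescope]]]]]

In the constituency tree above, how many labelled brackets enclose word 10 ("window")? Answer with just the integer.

Counting open brackets not yet closed at "window": [S [NP [PP [NP [PP [NP [N = 7.

7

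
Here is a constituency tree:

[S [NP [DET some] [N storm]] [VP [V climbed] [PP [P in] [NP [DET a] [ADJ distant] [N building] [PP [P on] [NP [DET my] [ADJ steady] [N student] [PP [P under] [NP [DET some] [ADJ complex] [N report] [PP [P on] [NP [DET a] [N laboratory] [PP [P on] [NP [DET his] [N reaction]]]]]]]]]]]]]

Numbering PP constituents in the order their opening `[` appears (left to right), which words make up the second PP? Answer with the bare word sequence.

on my steady student under some complex report on a laboratory on his reaction

The PP opening brackets appear, in order, over: "in a distant building on my steady student under some complex report on a laboratory on his reaction"; "on my steady student under some complex report on a laboratory on his reaction"; "under some complex report on a laboratory on his reaction"; "on a laboratory on his reaction"; "on his reaction". The second one spans "on my steady student under some complex report on a laboratory on his reaction".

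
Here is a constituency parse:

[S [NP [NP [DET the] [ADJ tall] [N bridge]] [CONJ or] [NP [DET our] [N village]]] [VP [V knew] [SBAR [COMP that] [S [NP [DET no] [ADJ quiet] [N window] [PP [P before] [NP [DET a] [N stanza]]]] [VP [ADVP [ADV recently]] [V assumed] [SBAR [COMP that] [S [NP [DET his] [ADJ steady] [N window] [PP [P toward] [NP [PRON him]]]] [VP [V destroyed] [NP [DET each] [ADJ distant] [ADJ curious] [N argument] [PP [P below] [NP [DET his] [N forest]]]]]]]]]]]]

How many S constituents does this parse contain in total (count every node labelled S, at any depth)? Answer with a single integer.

Listing each S by its span: [S the tall bridge or our village knew that no quiet window before a stanza recently assumed that his steady window toward him destroyed each distant curious argument below his forest]; [S no quiet window before a stanza recently assumed that his steady window toward him destroyed each distant curious argument below his forest]; [S his steady window toward him destroyed each distant curious argument below his forest] — that makes 3.

3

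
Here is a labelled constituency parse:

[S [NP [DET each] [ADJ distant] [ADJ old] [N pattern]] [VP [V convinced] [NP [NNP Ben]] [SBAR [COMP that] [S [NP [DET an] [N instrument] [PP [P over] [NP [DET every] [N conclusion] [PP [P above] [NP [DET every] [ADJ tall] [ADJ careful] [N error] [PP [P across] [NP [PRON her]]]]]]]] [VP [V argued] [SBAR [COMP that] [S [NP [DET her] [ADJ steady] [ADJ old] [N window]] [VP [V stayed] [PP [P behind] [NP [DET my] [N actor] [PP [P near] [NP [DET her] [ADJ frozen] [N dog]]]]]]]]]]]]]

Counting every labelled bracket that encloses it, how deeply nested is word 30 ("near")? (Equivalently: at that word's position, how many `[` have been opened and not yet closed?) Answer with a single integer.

12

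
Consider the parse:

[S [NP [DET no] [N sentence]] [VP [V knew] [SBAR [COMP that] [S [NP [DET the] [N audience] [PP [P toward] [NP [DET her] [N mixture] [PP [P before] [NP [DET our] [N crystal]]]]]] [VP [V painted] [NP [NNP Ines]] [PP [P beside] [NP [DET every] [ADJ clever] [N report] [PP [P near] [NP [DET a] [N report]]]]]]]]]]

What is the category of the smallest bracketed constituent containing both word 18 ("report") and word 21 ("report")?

NP

The smallest bracket enclosing both words is [NP every clever report near a report], so the label is NP.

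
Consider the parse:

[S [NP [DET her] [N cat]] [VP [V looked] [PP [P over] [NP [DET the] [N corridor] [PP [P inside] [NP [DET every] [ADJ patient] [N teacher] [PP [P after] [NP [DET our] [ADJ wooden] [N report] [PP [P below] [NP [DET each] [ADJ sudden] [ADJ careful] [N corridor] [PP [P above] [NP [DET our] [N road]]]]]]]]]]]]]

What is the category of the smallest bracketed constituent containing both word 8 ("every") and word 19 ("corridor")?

NP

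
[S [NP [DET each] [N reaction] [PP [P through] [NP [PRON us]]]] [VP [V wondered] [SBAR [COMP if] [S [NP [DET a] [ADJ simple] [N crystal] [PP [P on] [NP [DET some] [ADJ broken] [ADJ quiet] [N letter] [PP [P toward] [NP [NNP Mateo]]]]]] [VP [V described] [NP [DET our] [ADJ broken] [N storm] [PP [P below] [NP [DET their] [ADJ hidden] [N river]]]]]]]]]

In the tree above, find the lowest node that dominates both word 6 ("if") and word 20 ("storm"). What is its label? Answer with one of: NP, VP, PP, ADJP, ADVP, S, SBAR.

SBAR

The smallest bracket enclosing both words is [SBAR if a simple crystal on some broken quiet letter toward Mateo described our broken storm below their hidden river], so the label is SBAR.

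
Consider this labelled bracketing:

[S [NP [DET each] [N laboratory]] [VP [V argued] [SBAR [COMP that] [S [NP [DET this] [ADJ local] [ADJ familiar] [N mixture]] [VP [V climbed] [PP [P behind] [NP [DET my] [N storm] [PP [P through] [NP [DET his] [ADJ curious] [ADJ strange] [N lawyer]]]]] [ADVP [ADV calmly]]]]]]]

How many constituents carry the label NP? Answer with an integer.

4

The NP constituents are: [NP each laboratory]; [NP this local familiar mixture]; [NP my storm through his curious strange lawyer]; [NP his curious strange lawyer]. Total: 4.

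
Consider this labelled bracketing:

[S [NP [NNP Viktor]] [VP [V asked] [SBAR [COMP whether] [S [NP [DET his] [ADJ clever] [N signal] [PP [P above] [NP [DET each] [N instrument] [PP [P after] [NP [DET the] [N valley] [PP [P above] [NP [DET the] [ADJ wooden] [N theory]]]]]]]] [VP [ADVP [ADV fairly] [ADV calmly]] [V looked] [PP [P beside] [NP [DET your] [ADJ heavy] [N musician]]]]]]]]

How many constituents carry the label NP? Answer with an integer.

6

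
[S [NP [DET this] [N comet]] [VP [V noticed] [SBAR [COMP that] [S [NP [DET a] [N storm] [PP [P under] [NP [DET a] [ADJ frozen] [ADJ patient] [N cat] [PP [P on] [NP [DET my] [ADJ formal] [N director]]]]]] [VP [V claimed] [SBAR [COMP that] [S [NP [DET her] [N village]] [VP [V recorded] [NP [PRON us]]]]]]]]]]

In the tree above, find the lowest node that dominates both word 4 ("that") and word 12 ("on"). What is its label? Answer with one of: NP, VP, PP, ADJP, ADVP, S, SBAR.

SBAR

The smallest bracket enclosing both words is [SBAR that a storm under a frozen patient cat on my formal director claimed that her village recorded us], so the label is SBAR.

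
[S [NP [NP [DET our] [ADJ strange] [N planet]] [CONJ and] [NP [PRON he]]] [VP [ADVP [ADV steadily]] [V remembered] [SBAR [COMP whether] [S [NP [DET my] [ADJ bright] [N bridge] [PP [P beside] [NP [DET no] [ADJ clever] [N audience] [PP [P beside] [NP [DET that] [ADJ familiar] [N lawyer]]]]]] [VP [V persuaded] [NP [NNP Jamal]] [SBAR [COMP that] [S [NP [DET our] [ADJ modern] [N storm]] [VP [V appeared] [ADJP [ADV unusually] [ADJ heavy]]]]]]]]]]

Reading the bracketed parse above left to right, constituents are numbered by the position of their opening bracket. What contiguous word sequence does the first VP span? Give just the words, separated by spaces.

Opening `[VP` markers occur at word positions 6, 20, 26; the first of these opens the constituent [VP steadily remembered whether my bright bridge beside no clever audience beside that familiar lawyer persuaded Jamal that our modern storm appeared unusually heavy].

steadily remembered whether my bright bridge beside no clever audience beside that familiar lawyer persuaded Jamal that our modern storm appeared unusually heavy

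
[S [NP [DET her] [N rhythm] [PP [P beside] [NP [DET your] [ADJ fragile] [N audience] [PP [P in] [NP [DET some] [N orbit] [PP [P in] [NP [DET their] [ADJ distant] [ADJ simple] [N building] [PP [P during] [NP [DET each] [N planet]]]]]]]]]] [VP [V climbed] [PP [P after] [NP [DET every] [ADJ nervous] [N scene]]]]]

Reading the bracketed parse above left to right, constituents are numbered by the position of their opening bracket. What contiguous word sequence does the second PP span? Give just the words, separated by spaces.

In left-to-right order the PP constituents are "beside your fragile audience in some orbit in their distant simple building during each planet"; "in some orbit in their distant simple building during each planet"; "in their distant simple building during each planet"; "during each planet"; "after every nervous scene". Number 2 is "in some orbit in their distant simple building during each planet".

in some orbit in their distant simple building during each planet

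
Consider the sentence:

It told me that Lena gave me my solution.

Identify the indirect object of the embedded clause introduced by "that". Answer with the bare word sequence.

me

Within the embedded clause introduced by "that", the indirect object of "gave" is "me".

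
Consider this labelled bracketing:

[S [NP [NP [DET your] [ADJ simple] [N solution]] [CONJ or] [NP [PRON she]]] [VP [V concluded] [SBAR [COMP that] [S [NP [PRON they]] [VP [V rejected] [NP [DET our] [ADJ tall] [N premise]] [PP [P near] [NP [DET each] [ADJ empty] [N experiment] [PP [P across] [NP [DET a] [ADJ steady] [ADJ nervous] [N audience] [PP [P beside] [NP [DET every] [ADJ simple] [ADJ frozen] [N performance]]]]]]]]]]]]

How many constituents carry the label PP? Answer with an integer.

3

Scanning left to right, an opening `[PP` appears at word positions 13, 17, 22 — 3 in total.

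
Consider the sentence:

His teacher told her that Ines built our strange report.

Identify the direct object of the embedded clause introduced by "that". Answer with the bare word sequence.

our strange report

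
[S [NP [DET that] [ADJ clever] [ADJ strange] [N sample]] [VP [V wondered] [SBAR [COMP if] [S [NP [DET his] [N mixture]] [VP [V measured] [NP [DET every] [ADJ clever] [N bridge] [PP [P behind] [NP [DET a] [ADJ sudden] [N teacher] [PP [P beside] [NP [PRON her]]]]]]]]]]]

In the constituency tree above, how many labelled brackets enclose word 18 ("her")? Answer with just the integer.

11

The word sits inside PRON, which is inside NP, inside PP, inside NP, inside PP, inside NP, inside VP, inside S, inside SBAR, inside VP, inside S — 11 brackets in all.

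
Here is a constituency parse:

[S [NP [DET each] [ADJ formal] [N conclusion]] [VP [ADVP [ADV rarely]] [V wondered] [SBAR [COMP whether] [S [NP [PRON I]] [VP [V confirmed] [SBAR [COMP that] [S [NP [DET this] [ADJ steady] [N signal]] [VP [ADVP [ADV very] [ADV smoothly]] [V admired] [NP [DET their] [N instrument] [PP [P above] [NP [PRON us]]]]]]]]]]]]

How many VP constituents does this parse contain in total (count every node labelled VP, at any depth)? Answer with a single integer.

3

The VP constituents are: [VP rarely wondered whether I confirmed that this steady signal very smoothly admired their instrument above us]; [VP confirmed that this steady signal very smoothly admired their instrument above us]; [VP very smoothly admired their instrument above us]. Total: 3.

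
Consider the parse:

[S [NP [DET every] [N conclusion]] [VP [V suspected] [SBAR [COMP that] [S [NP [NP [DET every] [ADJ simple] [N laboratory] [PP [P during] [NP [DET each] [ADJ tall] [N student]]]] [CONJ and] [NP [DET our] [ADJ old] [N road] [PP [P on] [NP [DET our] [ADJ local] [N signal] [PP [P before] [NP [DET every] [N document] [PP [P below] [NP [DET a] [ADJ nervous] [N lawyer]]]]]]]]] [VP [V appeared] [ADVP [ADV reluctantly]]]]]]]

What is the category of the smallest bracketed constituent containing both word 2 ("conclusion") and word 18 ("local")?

S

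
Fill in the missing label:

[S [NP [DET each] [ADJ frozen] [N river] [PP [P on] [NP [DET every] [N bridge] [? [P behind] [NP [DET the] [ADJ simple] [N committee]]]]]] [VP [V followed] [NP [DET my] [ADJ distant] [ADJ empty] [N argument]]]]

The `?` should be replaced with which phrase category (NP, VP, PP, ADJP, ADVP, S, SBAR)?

PP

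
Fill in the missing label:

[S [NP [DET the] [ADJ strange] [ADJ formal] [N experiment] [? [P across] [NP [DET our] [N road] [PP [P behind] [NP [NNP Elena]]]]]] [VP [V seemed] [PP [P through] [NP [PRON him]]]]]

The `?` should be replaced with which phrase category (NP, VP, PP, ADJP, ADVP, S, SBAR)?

Looking at what the `?` directly dominates — P 'across', NP — this is a prepositional phrase (PP).

PP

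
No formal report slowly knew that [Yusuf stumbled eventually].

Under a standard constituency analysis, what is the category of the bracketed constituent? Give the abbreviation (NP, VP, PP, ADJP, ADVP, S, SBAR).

S

The bracketed span "Yusuf stumbled eventually" is headed by "stumbled", making it a clause (S).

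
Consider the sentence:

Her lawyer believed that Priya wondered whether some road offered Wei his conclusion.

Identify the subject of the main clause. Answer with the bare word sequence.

her lawyer

"her lawyer" is the NP that combines with the VP headed by "believed" to form the main clause — the subject.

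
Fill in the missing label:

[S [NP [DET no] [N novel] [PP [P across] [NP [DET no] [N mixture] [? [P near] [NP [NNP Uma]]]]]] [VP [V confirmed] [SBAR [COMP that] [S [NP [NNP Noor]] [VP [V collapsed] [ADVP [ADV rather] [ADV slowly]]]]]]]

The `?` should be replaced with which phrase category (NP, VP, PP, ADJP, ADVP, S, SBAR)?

PP

A constituent whose immediate children are P 'near', NP is a prepositional phrase: PP.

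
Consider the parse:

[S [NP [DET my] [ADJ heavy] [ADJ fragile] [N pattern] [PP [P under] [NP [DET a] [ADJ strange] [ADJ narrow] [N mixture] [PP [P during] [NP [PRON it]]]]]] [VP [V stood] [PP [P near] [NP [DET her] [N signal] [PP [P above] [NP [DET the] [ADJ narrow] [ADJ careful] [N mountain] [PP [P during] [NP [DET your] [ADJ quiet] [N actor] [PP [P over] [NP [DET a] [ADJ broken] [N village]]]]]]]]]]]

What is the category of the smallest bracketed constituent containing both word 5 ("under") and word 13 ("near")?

S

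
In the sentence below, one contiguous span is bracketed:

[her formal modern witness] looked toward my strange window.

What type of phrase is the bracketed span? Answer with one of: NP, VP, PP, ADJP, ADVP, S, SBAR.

NP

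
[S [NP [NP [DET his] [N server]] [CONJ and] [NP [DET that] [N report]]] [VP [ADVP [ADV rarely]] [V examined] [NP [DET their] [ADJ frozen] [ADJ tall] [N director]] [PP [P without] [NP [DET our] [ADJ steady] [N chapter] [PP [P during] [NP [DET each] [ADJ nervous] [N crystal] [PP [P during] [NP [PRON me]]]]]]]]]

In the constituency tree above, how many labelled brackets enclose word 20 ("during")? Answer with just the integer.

8

Counting open brackets not yet closed at "during": [S [VP [PP [NP [PP [NP [PP [P = 8.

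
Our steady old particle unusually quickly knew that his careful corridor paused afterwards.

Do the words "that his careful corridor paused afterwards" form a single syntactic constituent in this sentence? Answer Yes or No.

"that his careful corridor paused afterwards" is exactly the subordinate clause [SBAR that his careful corridor paused afterwards], a complete constituent.

Yes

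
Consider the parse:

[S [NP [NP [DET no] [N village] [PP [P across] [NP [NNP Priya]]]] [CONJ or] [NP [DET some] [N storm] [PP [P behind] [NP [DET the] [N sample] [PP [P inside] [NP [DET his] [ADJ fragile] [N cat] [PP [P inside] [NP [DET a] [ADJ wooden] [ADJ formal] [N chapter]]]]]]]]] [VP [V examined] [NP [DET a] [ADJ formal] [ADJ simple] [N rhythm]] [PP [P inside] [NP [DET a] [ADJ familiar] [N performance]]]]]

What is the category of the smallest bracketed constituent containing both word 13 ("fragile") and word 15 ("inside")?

NP

Word 13 lies under S → NP → NP → PP → NP → PP → NP → ADJ; word 15 lies under S → NP → NP → PP → NP → PP → NP → PP → P. The lowest shared node is the NP.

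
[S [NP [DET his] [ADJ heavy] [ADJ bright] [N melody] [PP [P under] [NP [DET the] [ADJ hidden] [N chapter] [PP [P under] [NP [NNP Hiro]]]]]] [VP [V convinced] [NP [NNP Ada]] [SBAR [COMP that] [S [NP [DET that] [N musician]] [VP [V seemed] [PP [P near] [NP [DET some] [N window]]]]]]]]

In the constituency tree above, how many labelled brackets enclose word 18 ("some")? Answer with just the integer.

8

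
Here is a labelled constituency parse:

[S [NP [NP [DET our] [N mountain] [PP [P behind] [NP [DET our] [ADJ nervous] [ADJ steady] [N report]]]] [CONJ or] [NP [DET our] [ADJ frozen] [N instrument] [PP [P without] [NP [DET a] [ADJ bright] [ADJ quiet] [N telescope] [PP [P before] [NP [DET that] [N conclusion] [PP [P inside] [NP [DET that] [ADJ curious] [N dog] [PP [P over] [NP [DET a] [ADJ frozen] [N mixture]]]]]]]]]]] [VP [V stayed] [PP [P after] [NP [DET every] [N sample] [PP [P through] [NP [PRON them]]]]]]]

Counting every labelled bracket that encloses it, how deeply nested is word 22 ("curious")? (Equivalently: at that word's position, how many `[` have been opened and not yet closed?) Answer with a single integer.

10

The word sits inside ADJ, which is inside NP, inside PP, inside NP, inside PP, inside NP, inside PP, inside NP, inside NP, inside S — 10 brackets in all.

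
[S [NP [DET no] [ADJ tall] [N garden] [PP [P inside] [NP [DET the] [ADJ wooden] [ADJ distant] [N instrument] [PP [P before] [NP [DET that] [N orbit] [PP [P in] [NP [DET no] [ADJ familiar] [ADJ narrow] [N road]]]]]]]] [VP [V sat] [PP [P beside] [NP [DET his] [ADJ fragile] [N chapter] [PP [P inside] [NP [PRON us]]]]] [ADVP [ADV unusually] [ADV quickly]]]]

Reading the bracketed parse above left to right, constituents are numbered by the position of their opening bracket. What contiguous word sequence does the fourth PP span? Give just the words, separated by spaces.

Opening `[PP` markers occur at word positions 4, 9, 12, 18, 22; the fourth of these opens the constituent [PP beside his fragile chapter inside us].

beside his fragile chapter inside us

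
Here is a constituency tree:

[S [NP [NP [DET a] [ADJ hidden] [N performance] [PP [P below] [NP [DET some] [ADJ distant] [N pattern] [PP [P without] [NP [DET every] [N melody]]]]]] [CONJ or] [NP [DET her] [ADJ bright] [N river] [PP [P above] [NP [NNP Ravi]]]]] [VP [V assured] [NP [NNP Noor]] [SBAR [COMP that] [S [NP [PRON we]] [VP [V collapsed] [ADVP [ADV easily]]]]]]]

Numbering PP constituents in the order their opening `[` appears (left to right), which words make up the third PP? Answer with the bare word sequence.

above Ravi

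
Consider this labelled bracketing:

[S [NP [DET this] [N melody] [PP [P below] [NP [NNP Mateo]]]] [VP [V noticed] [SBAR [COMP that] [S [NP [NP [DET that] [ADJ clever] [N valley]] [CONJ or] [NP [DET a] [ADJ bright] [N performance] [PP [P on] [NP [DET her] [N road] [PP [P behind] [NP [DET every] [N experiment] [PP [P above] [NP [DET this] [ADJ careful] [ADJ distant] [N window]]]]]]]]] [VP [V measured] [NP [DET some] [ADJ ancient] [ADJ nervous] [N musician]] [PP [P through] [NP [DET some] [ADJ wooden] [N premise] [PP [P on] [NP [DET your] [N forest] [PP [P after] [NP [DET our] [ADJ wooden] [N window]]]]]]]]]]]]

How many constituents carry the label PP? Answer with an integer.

7

The PP constituents are: [PP below Mateo]; [PP on her road behind every experiment above this careful distant window]; [PP behind every experiment above this careful distant window]; [PP above this careful distant window]; [PP through some wooden premise on your forest after our wooden window]; [PP on your forest after our wooden window] …. Total: 7.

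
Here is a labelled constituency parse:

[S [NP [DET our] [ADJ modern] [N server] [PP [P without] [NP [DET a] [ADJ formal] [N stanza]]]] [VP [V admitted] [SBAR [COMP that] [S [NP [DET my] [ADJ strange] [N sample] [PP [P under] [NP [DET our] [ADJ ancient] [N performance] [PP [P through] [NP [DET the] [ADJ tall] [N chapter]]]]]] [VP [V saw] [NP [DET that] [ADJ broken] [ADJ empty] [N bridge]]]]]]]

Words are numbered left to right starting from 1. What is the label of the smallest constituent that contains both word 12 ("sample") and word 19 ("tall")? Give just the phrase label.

NP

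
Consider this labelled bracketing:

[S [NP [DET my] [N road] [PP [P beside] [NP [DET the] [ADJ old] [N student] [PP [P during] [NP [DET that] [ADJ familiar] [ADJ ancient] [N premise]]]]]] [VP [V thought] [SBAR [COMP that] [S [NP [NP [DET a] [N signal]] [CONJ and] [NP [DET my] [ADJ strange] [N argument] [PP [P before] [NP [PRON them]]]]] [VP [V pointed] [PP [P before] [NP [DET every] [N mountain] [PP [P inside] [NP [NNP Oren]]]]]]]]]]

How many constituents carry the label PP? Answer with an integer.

Scanning left to right, an opening `[PP` appears at word positions 3, 7, 20, 23, 26 — 5 in total.

5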